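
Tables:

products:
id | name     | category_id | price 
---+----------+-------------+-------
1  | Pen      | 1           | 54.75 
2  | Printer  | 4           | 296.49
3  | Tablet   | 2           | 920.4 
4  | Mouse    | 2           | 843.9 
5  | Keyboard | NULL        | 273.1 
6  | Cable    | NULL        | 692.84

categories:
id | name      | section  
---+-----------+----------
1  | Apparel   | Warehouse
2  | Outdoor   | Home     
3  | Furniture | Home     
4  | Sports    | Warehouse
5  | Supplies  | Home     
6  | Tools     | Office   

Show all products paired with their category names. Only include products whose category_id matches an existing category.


INNER JOIN keeps only products rows whose category_id matches an id in categories. Walk through each product:
  - product 1 (Pen): category_id=1 -> matches Apparel
  - product 2 (Printer): category_id=4 -> matches Sports
  - product 3 (Tablet): category_id=2 -> matches Outdoor
  - product 4 (Mouse): category_id=2 -> matches Outdoor
  - product 5 (Keyboard): category_id=NULL, no match -> dropped
  - product 6 (Cable): category_id=NULL, no match -> dropped
So 2 of 6 rows are dropped.

SQL:
SELECT a.name, b.name AS category
FROM products a
INNER JOIN categories b ON a.category_id = b.id

Result:
name    | category
--------+---------
Pen     | Apparel 
Printer | Sports  
Tablet  | Outdoor 
Mouse   | Outdoor 


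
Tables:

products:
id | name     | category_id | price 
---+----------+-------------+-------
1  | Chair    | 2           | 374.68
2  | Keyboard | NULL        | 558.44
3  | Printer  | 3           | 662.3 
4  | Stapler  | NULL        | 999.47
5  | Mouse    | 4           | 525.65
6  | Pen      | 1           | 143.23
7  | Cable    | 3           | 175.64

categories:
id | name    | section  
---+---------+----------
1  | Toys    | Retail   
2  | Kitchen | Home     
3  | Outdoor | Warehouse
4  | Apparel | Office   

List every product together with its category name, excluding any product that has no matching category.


INNER JOIN keeps only products rows whose category_id matches an id in categories. Walk through each product:
  - product 1 (Chair): category_id=2 -> matches Kitchen
  - product 2 (Keyboard): category_id=NULL, no match -> dropped
  - product 3 (Printer): category_id=3 -> matches Outdoor
  - product 4 (Stapler): category_id=NULL, no match -> dropped
  - product 5 (Mouse): category_id=4 -> matches Apparel
  - product 6 (Pen): category_id=1 -> matches Toys
  - product 7 (Cable): category_id=3 -> matches Outdoor
So 2 of 7 rows are dropped.

SQL:
SELECT a.name, b.name AS category
FROM products a
INNER JOIN categories b ON a.category_id = b.id

Result:
name    | category
--------+---------
Chair   | Kitchen 
Printer | Outdoor 
Mouse   | Apparel 
Pen     | Toys    
Cable   | Outdoor 


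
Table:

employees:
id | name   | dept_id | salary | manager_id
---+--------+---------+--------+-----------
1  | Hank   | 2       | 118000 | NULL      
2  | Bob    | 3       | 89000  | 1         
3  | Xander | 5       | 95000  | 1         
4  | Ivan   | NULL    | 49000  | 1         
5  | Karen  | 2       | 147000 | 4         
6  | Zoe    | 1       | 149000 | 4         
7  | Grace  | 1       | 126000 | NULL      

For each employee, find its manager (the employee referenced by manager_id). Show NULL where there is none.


This is a self-join: employees is joined to a second copy of itself, matching each row's manager_id to another row's id. Use LEFT JOIN so rows with manager_id=NULL are kept.
  - employee 1 (Hank): manager_id=NULL -> NULL
  - employee 2 (Bob): manager_id=1 -> Hank
  - employee 3 (Xander): manager_id=1 -> Hank
  - employee 4 (Ivan): manager_id=1 -> Hank
  - employee 5 (Karen): manager_id=4 -> Ivan
  - employee 6 (Zoe): manager_id=4 -> Ivan
  - employee 7 (Grace): manager_id=NULL -> NULL

SQL:
SELECT a.name AS item, b.name AS manager
FROM employees a
LEFT JOIN employees b ON a.manager_id = b.id

Result:
item   | manager
-------+--------
Hank   | NULL   
Bob    | Hank   
Xander | Hank   
Ivan   | Hank   
Karen  | Ivan   
Zoe    | Ivan   
Grace  | NULL   


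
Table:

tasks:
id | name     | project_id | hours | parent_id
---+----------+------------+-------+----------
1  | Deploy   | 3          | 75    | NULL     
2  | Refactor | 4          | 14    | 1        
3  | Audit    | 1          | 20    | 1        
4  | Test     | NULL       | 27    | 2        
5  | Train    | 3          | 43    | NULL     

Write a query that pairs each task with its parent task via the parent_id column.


This is a self-join: tasks is joined to a second copy of itself, matching each row's parent_id to another row's id. Use LEFT JOIN so rows with parent_id=NULL are kept.
  - task 1 (Deploy): parent_id=NULL -> NULL
  - task 2 (Refactor): parent_id=1 -> Deploy
  - task 3 (Audit): parent_id=1 -> Deploy
  - task 4 (Test): parent_id=2 -> Refactor
  - task 5 (Train): parent_id=NULL -> NULL

SQL:
SELECT a.name AS item, b.name AS parent
FROM tasks a
LEFT JOIN tasks b ON a.parent_id = b.id

Result:
item     | parent  
---------+---------
Deploy   | NULL    
Refactor | Deploy  
Audit    | Deploy  
Test     | Refactor
Train    | NULL    


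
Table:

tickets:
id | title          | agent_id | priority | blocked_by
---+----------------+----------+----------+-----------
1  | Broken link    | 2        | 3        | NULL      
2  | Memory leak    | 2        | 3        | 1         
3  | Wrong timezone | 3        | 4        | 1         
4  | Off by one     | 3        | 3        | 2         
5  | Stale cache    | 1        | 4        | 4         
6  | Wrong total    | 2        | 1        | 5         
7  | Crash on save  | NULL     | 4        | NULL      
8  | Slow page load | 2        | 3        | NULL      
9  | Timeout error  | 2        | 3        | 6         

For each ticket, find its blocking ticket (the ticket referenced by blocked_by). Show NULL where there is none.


This is a self-join: tickets is joined to a second copy of itself, matching each row's blocked_by to another row's id. Use LEFT JOIN so rows with blocked_by=NULL are kept.
  - ticket 1 (Broken link): blocked_by=NULL -> NULL
  - ticket 2 (Memory leak): blocked_by=1 -> Broken link
  - ticket 3 (Wrong timezone): blocked_by=1 -> Broken link
  - ticket 4 (Off by one): blocked_by=2 -> Memory leak
  - ticket 5 (Stale cache): blocked_by=4 -> Off by one
  - ticket 6 (Wrong total): blocked_by=5 -> Stale cache
  - ticket 7 (Crash on save): blocked_by=NULL -> NULL
  - ticket 8 (Slow page load): blocked_by=NULL -> NULL
  - ticket 9 (Timeout error): blocked_by=6 -> Wrong total

SQL:
SELECT a.title AS item, b.title AS blocked_by
FROM tickets a
LEFT JOIN tickets b ON a.blocked_by = b.id

Result:
item           | blocked_by 
---------------+------------
Broken link    | NULL       
Memory leak    | Broken link
Wrong timezone | Broken link
Off by one     | Memory leak
Stale cache    | Off by one 
Wrong total    | Stale cache
Crash on save  | NULL       
Slow page load | NULL       
Timeout error  | Wrong total


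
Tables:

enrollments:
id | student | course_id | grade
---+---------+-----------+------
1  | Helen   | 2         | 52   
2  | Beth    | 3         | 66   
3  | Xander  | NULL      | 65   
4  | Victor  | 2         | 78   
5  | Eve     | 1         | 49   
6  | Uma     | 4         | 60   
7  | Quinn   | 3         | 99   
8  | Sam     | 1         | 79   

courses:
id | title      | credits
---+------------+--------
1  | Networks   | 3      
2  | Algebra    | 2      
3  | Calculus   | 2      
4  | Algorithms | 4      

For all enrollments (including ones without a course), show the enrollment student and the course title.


LEFT JOIN keeps every row from enrollments (the left table); where course_id has no match in courses, the course columns become NULL. Walk through each enrollment:
  - enrollment 1 (Helen): course_id=2 -> matches Algebra
  - enrollment 2 (Beth): course_id=3 -> matches Calculus
  - enrollment 3 (Xander): course_id=NULL, no match -> kept with NULL
  - enrollment 4 (Victor): course_id=2 -> matches Algebra
  - enrollment 5 (Eve): course_id=1 -> matches Networks
  - enrollment 6 (Uma): course_id=4 -> matches Algorithms
  - enrollment 7 (Quinn): course_id=3 -> matches Calculus
  - enrollment 8 (Sam): course_id=1 -> matches Networks
All 8 rows appear; 1 has NULL course.

SQL:
SELECT a.student, b.title AS course
FROM enrollments a
LEFT JOIN courses b ON a.course_id = b.id

Result:
student | course    
--------+-----------
Helen   | Algebra   
Beth    | Calculus  
Xander  | NULL      
Victor  | Algebra   
Eve     | Networks  
Uma     | Algorithms
Quinn   | Calculus  
Sam     | Networks  


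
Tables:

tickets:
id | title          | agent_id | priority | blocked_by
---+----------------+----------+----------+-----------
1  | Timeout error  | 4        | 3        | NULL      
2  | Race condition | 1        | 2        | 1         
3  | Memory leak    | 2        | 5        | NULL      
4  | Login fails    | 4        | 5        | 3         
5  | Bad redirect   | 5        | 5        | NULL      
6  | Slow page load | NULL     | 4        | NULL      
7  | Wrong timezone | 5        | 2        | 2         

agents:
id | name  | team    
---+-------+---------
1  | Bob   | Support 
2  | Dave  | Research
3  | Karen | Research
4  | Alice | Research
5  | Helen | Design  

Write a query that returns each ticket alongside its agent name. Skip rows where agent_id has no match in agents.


INNER JOIN keeps only tickets rows whose agent_id matches an id in agents. Walk through each ticket:
  - ticket 1 (Timeout error): agent_id=4 -> matches Alice
  - ticket 2 (Race condition): agent_id=1 -> matches Bob
  - ticket 3 (Memory leak): agent_id=2 -> matches Dave
  - ticket 4 (Login fails): agent_id=4 -> matches Alice
  - ticket 5 (Bad redirect): agent_id=5 -> matches Helen
  - ticket 6 (Slow page load): agent_id=NULL, no match -> dropped
  - ticket 7 (Wrong timezone): agent_id=5 -> matches Helen
So 1 of 7 rows is dropped.

SQL:
SELECT a.title, b.name AS agent
FROM tickets a
INNER JOIN agents b ON a.agent_id = b.id

Result:
title          | agent
---------------+------
Timeout error  | Alice
Race condition | Bob  
Memory leak    | Dave 
Login fails    | Alice
Bad redirect   | Helen
Wrong timezone | Helen


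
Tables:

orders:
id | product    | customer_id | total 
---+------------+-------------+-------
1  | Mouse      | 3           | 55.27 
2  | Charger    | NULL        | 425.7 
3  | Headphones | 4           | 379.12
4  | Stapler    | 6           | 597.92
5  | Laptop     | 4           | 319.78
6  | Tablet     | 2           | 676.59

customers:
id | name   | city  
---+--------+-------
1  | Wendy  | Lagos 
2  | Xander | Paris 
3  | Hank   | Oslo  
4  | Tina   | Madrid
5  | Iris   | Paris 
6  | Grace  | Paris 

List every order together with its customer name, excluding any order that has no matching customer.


INNER JOIN keeps only orders rows whose customer_id matches an id in customers. Walk through each order:
  - order 1 (Mouse): customer_id=3 -> matches Hank
  - order 2 (Charger): customer_id=NULL, no match -> dropped
  - order 3 (Headphones): customer_id=4 -> matches Tina
  - order 4 (Stapler): customer_id=6 -> matches Grace
  - order 5 (Laptop): customer_id=4 -> matches Tina
  - order 6 (Tablet): customer_id=2 -> matches Xander
So 1 of 6 rows is dropped.

SQL:
SELECT a.product, b.name AS customer
FROM orders a
INNER JOIN customers b ON a.customer_id = b.id

Result:
product    | customer
-----------+---------
Mouse      | Hank    
Headphones | Tina    
Stapler    | Grace   
Laptop     | Tina    
Tablet     | Xander  


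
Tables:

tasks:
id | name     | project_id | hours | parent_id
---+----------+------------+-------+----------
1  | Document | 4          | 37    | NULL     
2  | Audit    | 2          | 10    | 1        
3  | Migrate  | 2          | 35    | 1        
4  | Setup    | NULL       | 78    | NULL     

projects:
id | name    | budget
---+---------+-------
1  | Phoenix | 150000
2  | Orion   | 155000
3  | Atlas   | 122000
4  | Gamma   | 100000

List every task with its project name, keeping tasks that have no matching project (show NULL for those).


LEFT JOIN keeps every row from tasks (the left table); where project_id has no match in projects, the project columns become NULL. Walk through each task:
  - task 1 (Document): project_id=4 -> matches Gamma
  - task 2 (Audit): project_id=2 -> matches Orion
  - task 3 (Migrate): project_id=2 -> matches Orion
  - task 4 (Setup): project_id=NULL, no match -> kept with NULL
All 4 rows appear; 1 has NULL project.

SQL:
SELECT a.name, b.name AS project
FROM tasks a
LEFT JOIN projects b ON a.project_id = b.id

Result:
name     | project
---------+--------
Document | Gamma  
Audit    | Orion  
Migrate  | Orion  
Setup    | NULL   


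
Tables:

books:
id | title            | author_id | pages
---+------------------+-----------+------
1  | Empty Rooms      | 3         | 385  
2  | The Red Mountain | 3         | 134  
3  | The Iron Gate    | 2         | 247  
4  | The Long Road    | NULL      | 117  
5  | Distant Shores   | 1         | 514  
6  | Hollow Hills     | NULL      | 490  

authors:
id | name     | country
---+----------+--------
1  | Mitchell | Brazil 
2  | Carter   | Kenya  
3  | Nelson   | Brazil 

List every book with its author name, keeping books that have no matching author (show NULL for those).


LEFT JOIN keeps every row from books (the left table); where author_id has no match in authors, the author columns become NULL. Walk through each book:
  - book 1 (Empty Rooms): author_id=3 -> matches Nelson
  - book 2 (The Red Mountain): author_id=3 -> matches Nelson
  - book 3 (The Iron Gate): author_id=2 -> matches Carter
  - book 4 (The Long Road): author_id=NULL, no match -> kept with NULL
  - book 5 (Distant Shores): author_id=1 -> matches Mitchell
  - book 6 (Hollow Hills): author_id=NULL, no match -> kept with NULL
All 6 rows appear; 2 have NULL author.

SQL:
SELECT a.title, b.name AS author
FROM books a
LEFT JOIN authors b ON a.author_id = b.id

Result:
title            | author  
-----------------+---------
Empty Rooms      | Nelson  
The Red Mountain | Nelson  
The Iron Gate    | Carter  
The Long Road    | NULL    
Distant Shores   | Mitchell
Hollow Hills     | NULL    


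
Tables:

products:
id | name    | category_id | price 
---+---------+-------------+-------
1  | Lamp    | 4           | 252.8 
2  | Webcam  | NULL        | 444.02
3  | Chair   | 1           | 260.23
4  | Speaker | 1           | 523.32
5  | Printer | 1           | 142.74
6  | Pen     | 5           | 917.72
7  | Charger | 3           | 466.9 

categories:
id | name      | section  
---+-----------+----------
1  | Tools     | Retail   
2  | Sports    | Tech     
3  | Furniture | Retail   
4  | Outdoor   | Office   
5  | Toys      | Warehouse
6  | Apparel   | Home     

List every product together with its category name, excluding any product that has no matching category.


INNER JOIN keeps only products rows whose category_id matches an id in categories. Walk through each product:
  - product 1 (Lamp): category_id=4 -> matches Outdoor
  - product 2 (Webcam): category_id=NULL, no match -> dropped
  - product 3 (Chair): category_id=1 -> matches Tools
  - product 4 (Speaker): category_id=1 -> matches Tools
  - product 5 (Printer): category_id=1 -> matches Tools
  - product 6 (Pen): category_id=5 -> matches Toys
  - product 7 (Charger): category_id=3 -> matches Furniture
So 1 of 7 rows is dropped.

SQL:
SELECT a.name, b.name AS category
FROM products a
INNER JOIN categories b ON a.category_id = b.id

Result:
name    | category 
--------+----------
Lamp    | Outdoor  
Chair   | Tools    
Speaker | Tools    
Printer | Tools    
Pen     | Toys     
Charger | Furniture


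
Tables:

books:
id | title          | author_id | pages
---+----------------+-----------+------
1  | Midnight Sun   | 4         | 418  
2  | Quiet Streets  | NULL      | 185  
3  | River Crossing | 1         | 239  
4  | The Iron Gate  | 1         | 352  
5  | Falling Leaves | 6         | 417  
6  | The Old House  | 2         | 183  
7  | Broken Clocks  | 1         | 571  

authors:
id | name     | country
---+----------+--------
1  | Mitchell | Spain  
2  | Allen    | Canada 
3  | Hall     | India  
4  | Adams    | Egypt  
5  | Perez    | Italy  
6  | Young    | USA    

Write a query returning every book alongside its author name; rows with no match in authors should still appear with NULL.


LEFT JOIN keeps every row from books (the left table); where author_id has no match in authors, the author columns become NULL. Walk through each book:
  - book 1 (Midnight Sun): author_id=4 -> matches Adams
  - book 2 (Quiet Streets): author_id=NULL, no match -> kept with NULL
  - book 3 (River Crossing): author_id=1 -> matches Mitchell
  - book 4 (The Iron Gate): author_id=1 -> matches Mitchell
  - book 5 (Falling Leaves): author_id=6 -> matches Young
  - book 6 (The Old House): author_id=2 -> matches Allen
  - book 7 (Broken Clocks): author_id=1 -> matches Mitchell
All 7 rows appear; 1 has NULL author.

SQL:
SELECT a.title, b.name AS author
FROM books a
LEFT JOIN authors b ON a.author_id = b.id

Result:
title          | author  
---------------+---------
Midnight Sun   | Adams   
Quiet Streets  | NULL    
River Crossing | Mitchell
The Iron Gate  | Mitchell
Falling Leaves | Young   
The Old House  | Allen   
Broken Clocks  | Mitchell


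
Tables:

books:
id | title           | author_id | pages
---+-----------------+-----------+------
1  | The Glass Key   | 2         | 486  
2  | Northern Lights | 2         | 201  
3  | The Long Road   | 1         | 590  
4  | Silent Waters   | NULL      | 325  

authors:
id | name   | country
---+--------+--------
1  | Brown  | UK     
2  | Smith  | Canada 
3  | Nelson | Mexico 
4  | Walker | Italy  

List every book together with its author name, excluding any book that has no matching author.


INNER JOIN keeps only books rows whose author_id matches an id in authors. Walk through each book:
  - book 1 (The Glass Key): author_id=2 -> matches Smith
  - book 2 (Northern Lights): author_id=2 -> matches Smith
  - book 3 (The Long Road): author_id=1 -> matches Brown
  - book 4 (Silent Waters): author_id=NULL, no match -> dropped
So 1 of 4 rows is dropped.

SQL:
SELECT a.title, b.name AS author
FROM books a
INNER JOIN authors b ON a.author_id = b.id

Result:
title           | author
----------------+-------
The Glass Key   | Smith 
Northern Lights | Smith 
The Long Road   | Brown 


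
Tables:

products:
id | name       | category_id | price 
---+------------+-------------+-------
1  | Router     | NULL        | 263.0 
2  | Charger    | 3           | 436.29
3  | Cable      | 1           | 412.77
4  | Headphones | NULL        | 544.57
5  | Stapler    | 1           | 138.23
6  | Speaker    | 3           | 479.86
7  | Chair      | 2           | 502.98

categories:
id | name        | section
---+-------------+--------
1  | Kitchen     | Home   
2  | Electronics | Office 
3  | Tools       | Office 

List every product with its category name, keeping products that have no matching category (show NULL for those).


LEFT JOIN keeps every row from products (the left table); where category_id has no match in categories, the category columns become NULL. Walk through each product:
  - product 1 (Router): category_id=NULL, no match -> kept with NULL
  - product 2 (Charger): category_id=3 -> matches Tools
  - product 3 (Cable): category_id=1 -> matches Kitchen
  - product 4 (Headphones): category_id=NULL, no match -> kept with NULL
  - product 5 (Stapler): category_id=1 -> matches Kitchen
  - product 6 (Speaker): category_id=3 -> matches Tools
  - product 7 (Chair): category_id=2 -> matches Electronics
All 7 rows appear; 2 have NULL category.

SQL:
SELECT a.name, b.name AS category
FROM products a
LEFT JOIN categories b ON a.category_id = b.id

Result:
name       | category   
-----------+------------
Router     | NULL       
Charger    | Tools      
Cable      | Kitchen    
Headphones | NULL       
Stapler    | Kitchen    
Speaker    | Tools      
Chair      | Electronics


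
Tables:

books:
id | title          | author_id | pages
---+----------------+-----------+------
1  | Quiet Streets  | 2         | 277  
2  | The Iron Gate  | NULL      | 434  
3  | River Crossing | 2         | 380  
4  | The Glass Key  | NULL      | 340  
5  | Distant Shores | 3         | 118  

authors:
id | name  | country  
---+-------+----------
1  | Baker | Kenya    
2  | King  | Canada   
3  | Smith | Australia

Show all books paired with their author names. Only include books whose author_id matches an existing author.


INNER JOIN keeps only books rows whose author_id matches an id in authors. Walk through each book:
  - book 1 (Quiet Streets): author_id=2 -> matches King
  - book 2 (The Iron Gate): author_id=NULL, no match -> dropped
  - book 3 (River Crossing): author_id=2 -> matches King
  - book 4 (The Glass Key): author_id=NULL, no match -> dropped
  - book 5 (Distant Shores): author_id=3 -> matches Smith
So 2 of 5 rows are dropped.

SQL:
SELECT a.title, b.name AS author
FROM books a
INNER JOIN authors b ON a.author_id = b.id

Result:
title          | author
---------------+-------
Quiet Streets  | King  
River Crossing | King  
Distant Shores | Smith 


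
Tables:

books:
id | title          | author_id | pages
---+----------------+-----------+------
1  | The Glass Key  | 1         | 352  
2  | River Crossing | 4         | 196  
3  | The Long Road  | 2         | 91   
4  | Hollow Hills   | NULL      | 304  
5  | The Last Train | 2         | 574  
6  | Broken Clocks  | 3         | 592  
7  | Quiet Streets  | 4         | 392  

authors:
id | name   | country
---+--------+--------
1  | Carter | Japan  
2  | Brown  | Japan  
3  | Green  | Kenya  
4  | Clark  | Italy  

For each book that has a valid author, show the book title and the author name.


INNER JOIN keeps only books rows whose author_id matches an id in authors. Walk through each book:
  - book 1 (The Glass Key): author_id=1 -> matches Carter
  - book 2 (River Crossing): author_id=4 -> matches Clark
  - book 3 (The Long Road): author_id=2 -> matches Brown
  - book 4 (Hollow Hills): author_id=NULL, no match -> dropped
  - book 5 (The Last Train): author_id=2 -> matches Brown
  - book 6 (Broken Clocks): author_id=3 -> matches Green
  - book 7 (Quiet Streets): author_id=4 -> matches Clark
So 1 of 7 rows is dropped.

SQL:
SELECT a.title, b.name AS author
FROM books a
INNER JOIN authors b ON a.author_id = b.id

Result:
title          | author
---------------+-------
The Glass Key  | Carter
River Crossing | Clark 
The Long Road  | Brown 
The Last Train | Brown 
Broken Clocks  | Green 
Quiet Streets  | Clark 


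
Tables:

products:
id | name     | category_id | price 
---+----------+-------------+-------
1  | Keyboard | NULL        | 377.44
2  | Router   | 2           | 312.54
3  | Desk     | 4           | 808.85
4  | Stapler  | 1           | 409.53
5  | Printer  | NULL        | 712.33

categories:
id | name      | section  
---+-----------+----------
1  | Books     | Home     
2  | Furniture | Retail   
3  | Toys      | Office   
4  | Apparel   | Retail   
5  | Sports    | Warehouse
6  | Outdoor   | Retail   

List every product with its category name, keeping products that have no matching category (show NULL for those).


LEFT JOIN keeps every row from products (the left table); where category_id has no match in categories, the category columns become NULL. Walk through each product:
  - product 1 (Keyboard): category_id=NULL, no match -> kept with NULL
  - product 2 (Router): category_id=2 -> matches Furniture
  - product 3 (Desk): category_id=4 -> matches Apparel
  - product 4 (Stapler): category_id=1 -> matches Books
  - product 5 (Printer): category_id=NULL, no match -> kept with NULL
All 5 rows appear; 2 have NULL category.

SQL:
SELECT a.name, b.name AS category
FROM products a
LEFT JOIN categories b ON a.category_id = b.id

Result:
name     | category 
---------+----------
Keyboard | NULL     
Router   | Furniture
Desk     | Apparel  
Stapler  | Books    
Printer  | NULL     


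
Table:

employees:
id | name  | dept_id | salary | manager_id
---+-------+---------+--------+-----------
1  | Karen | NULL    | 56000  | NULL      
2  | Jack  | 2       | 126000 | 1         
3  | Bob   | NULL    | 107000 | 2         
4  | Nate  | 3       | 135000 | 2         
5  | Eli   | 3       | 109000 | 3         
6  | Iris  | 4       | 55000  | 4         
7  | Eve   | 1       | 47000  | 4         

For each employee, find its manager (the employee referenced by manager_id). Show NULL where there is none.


This is a self-join: employees is joined to a second copy of itself, matching each row's manager_id to another row's id. Use LEFT JOIN so rows with manager_id=NULL are kept.
  - employee 1 (Karen): manager_id=NULL -> NULL
  - employee 2 (Jack): manager_id=1 -> Karen
  - employee 3 (Bob): manager_id=2 -> Jack
  - employee 4 (Nate): manager_id=2 -> Jack
  - employee 5 (Eli): manager_id=3 -> Bob
  - employee 6 (Iris): manager_id=4 -> Nate
  - employee 7 (Eve): manager_id=4 -> Nate

SQL:
SELECT a.name AS item, b.name AS manager
FROM employees a
LEFT JOIN employees b ON a.manager_id = b.id

Result:
item  | manager
------+--------
Karen | NULL   
Jack  | Karen  
Bob   | Jack   
Nate  | Jack   
Eli   | Bob    
Iris  | Nate   
Eve   | Nate   


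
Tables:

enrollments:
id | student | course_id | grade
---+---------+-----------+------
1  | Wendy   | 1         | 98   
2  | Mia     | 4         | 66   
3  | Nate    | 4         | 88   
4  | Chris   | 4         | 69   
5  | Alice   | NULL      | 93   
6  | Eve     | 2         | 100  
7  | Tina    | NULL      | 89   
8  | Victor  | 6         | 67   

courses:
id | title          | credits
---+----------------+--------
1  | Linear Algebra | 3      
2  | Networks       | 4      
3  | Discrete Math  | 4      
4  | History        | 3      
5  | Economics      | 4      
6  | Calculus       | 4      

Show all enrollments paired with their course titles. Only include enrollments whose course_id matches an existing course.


INNER JOIN keeps only enrollments rows whose course_id matches an id in courses. Walk through each enrollment:
  - enrollment 1 (Wendy): course_id=1 -> matches Linear Algebra
  - enrollment 2 (Mia): course_id=4 -> matches History
  - enrollment 3 (Nate): course_id=4 -> matches History
  - enrollment 4 (Chris): course_id=4 -> matches History
  - enrollment 5 (Alice): course_id=NULL, no match -> dropped
  - enrollment 6 (Eve): course_id=2 -> matches Networks
  - enrollment 7 (Tina): course_id=NULL, no match -> dropped
  - enrollment 8 (Victor): course_id=6 -> matches Calculus
So 2 of 8 rows are dropped.

SQL:
SELECT a.student, b.title AS course
FROM enrollments a
INNER JOIN courses b ON a.course_id = b.id

Result:
student | course        
--------+---------------
Wendy   | Linear Algebra
Mia     | History       
Nate    | History       
Chris   | History       
Eve     | Networks      
Victor  | Calculus      


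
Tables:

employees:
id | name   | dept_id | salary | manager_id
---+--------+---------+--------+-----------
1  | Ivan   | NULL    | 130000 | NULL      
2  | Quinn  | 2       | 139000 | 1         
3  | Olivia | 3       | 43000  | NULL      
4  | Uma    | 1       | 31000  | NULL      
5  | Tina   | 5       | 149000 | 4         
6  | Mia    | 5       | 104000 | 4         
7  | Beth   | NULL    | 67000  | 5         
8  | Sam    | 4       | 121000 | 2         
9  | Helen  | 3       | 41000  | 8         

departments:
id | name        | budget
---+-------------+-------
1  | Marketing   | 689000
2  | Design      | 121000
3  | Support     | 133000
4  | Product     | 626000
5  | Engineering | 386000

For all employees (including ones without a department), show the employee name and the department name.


LEFT JOIN keeps every row from employees (the left table); where dept_id has no match in departments, the department columns become NULL. Walk through each employee:
  - employee 1 (Ivan): dept_id=NULL, no match -> kept with NULL
  - employee 2 (Quinn): dept_id=2 -> matches Design
  - employee 3 (Olivia): dept_id=3 -> matches Support
  - employee 4 (Uma): dept_id=1 -> matches Marketing
  - employee 5 (Tina): dept_id=5 -> matches Engineering
  - employee 6 (Mia): dept_id=5 -> matches Engineering
  - employee 7 (Beth): dept_id=NULL, no match -> kept with NULL
  - employee 8 (Sam): dept_id=4 -> matches Product
  - employee 9 (Helen): dept_id=3 -> matches Support
All 9 rows appear; 2 have NULL department.

SQL:
SELECT a.name, b.name AS department
FROM employees a
LEFT JOIN departments b ON a.dept_id = b.id

Result:
name   | department 
-------+------------
Ivan   | NULL       
Quinn  | Design     
Olivia | Support    
Uma    | Marketing  
Tina   | Engineering
Mia    | Engineering
Beth   | NULL       
Sam    | Product    
Helen  | Support    


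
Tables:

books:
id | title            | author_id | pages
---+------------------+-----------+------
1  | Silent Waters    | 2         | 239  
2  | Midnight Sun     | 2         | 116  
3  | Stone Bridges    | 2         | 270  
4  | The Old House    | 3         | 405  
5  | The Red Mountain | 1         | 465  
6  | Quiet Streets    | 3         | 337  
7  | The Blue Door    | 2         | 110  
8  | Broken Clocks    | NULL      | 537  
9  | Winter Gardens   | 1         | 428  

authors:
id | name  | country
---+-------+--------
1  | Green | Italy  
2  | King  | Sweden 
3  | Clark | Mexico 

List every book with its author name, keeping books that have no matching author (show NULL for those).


LEFT JOIN keeps every row from books (the left table); where author_id has no match in authors, the author columns become NULL. Walk through each book:
  - book 1 (Silent Waters): author_id=2 -> matches King
  - book 2 (Midnight Sun): author_id=2 -> matches King
  - book 3 (Stone Bridges): author_id=2 -> matches King
  - book 4 (The Old House): author_id=3 -> matches Clark
  - book 5 (The Red Mountain): author_id=1 -> matches Green
  - book 6 (Quiet Streets): author_id=3 -> matches Clark
  - book 7 (The Blue Door): author_id=2 -> matches King
  - book 8 (Broken Clocks): author_id=NULL, no match -> kept with NULL
  - book 9 (Winter Gardens): author_id=1 -> matches Green
All 9 rows appear; 1 has NULL author.

SQL:
SELECT a.title, b.name AS author
FROM books a
LEFT JOIN authors b ON a.author_id = b.id

Result:
title            | author
-----------------+-------
Silent Waters    | King  
Midnight Sun     | King  
Stone Bridges    | King  
The Old House    | Clark 
The Red Mountain | Green 
Quiet Streets    | Clark 
The Blue Door    | King  
Broken Clocks    | NULL  
Winter Gardens   | Green 


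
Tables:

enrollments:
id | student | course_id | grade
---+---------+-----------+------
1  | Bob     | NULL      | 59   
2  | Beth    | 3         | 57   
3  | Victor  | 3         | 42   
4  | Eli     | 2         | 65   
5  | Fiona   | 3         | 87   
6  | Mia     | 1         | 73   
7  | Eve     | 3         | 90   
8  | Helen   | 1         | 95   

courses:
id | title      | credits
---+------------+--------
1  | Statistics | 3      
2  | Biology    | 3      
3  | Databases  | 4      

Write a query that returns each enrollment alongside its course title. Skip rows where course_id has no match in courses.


INNER JOIN keeps only enrollments rows whose course_id matches an id in courses. Walk through each enrollment:
  - enrollment 1 (Bob): course_id=NULL, no match -> dropped
  - enrollment 2 (Beth): course_id=3 -> matches Databases
  - enrollment 3 (Victor): course_id=3 -> matches Databases
  - enrollment 4 (Eli): course_id=2 -> matches Biology
  - enrollment 5 (Fiona): course_id=3 -> matches Databases
  - enrollment 6 (Mia): course_id=1 -> matches Statistics
  - enrollment 7 (Eve): course_id=3 -> matches Databases
  - enrollment 8 (Helen): course_id=1 -> matches Statistics
So 1 of 8 rows is dropped.

SQL:
SELECT a.student, b.title AS course
FROM enrollments a
INNER JOIN courses b ON a.course_id = b.id

Result:
student | course    
--------+-----------
Beth    | Databases 
Victor  | Databases 
Eli     | Biology   
Fiona   | Databases 
Mia     | Statistics
Eve     | Databases 
Helen   | Statistics


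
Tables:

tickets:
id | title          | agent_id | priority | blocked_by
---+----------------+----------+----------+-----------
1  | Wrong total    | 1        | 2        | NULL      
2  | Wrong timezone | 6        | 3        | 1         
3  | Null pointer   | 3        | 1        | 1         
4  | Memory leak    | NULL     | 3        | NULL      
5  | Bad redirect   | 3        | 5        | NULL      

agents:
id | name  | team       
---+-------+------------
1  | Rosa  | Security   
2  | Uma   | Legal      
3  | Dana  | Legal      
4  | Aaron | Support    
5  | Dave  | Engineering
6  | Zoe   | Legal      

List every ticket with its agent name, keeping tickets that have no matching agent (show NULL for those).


LEFT JOIN keeps every row from tickets (the left table); where agent_id has no match in agents, the agent columns become NULL. Walk through each ticket:
  - ticket 1 (Wrong total): agent_id=1 -> matches Rosa
  - ticket 2 (Wrong timezone): agent_id=6 -> matches Zoe
  - ticket 3 (Null pointer): agent_id=3 -> matches Dana
  - ticket 4 (Memory leak): agent_id=NULL, no match -> kept with NULL
  - ticket 5 (Bad redirect): agent_id=3 -> matches Dana
All 5 rows appear; 1 has NULL agent.

SQL:
SELECT a.title, b.name AS agent
FROM tickets a
LEFT JOIN agents b ON a.agent_id = b.id

Result:
title          | agent
---------------+------
Wrong total    | Rosa 
Wrong timezone | Zoe  
Null pointer   | Dana 
Memory leak    | NULL 
Bad redirect   | Dana 


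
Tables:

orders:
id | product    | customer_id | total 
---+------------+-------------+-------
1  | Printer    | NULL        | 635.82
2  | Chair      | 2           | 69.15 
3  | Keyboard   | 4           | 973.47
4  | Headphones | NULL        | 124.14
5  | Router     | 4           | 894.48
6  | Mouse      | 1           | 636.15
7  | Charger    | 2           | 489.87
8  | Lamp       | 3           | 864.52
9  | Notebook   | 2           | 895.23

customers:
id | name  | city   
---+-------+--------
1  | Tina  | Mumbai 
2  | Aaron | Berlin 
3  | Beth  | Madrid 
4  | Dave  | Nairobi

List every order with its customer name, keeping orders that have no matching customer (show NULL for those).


LEFT JOIN keeps every row from orders (the left table); where customer_id has no match in customers, the customer columns become NULL. Walk through each order:
  - order 1 (Printer): customer_id=NULL, no match -> kept with NULL
  - order 2 (Chair): customer_id=2 -> matches Aaron
  - order 3 (Keyboard): customer_id=4 -> matches Dave
  - order 4 (Headphones): customer_id=NULL, no match -> kept with NULL
  - order 5 (Router): customer_id=4 -> matches Dave
  - order 6 (Mouse): customer_id=1 -> matches Tina
  - order 7 (Charger): customer_id=2 -> matches Aaron
  - order 8 (Lamp): customer_id=3 -> matches Beth
  - order 9 (Notebook): customer_id=2 -> matches Aaron
All 9 rows appear; 2 have NULL customer.

SQL:
SELECT a.product, b.name AS customer
FROM orders a
LEFT JOIN customers b ON a.customer_id = b.id

Result:
product    | customer
-----------+---------
Printer    | NULL    
Chair      | Aaron   
Keyboard   | Dave    
Headphones | NULL    
Router     | Dave    
Mouse      | Tina    
Charger    | Aaron   
Lamp       | Beth    
Notebook   | Aaron   


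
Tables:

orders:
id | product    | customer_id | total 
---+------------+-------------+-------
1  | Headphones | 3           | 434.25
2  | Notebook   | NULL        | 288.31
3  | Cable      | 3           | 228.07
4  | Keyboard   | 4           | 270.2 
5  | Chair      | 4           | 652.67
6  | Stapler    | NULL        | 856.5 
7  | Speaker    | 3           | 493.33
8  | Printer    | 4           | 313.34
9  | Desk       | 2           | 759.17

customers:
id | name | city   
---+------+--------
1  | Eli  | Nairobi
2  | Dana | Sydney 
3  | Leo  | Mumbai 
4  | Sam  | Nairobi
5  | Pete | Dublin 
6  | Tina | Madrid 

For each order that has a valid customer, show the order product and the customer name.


INNER JOIN keeps only orders rows whose customer_id matches an id in customers. Walk through each order:
  - order 1 (Headphones): customer_id=3 -> matches Leo
  - order 2 (Notebook): customer_id=NULL, no match -> dropped
  - order 3 (Cable): customer_id=3 -> matches Leo
  - order 4 (Keyboard): customer_id=4 -> matches Sam
  - order 5 (Chair): customer_id=4 -> matches Sam
  - order 6 (Stapler): customer_id=NULL, no match -> dropped
  - order 7 (Speaker): customer_id=3 -> matches Leo
  - order 8 (Printer): customer_id=4 -> matches Sam
  - order 9 (Desk): customer_id=2 -> matches Dana
So 2 of 9 rows are dropped.

SQL:
SELECT a.product, b.name AS customer
FROM orders a
INNER JOIN customers b ON a.customer_id = b.id

Result:
product    | customer
-----------+---------
Headphones | Leo     
Cable      | Leo     
Keyboard   | Sam     
Chair      | Sam     
Speaker    | Leo     
Printer    | Sam     
Desk       | Dana    


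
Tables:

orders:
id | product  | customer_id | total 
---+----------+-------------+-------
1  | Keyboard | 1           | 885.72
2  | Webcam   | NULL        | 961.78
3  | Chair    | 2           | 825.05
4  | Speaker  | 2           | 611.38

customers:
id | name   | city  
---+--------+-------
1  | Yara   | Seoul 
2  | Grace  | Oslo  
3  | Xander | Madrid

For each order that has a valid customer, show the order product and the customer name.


INNER JOIN keeps only orders rows whose customer_id matches an id in customers. Walk through each order:
  - order 1 (Keyboard): customer_id=1 -> matches Yara
  - order 2 (Webcam): customer_id=NULL, no match -> dropped
  - order 3 (Chair): customer_id=2 -> matches Grace
  - order 4 (Speaker): customer_id=2 -> matches Grace
So 1 of 4 rows is dropped.

SQL:
SELECT a.product, b.name AS customer
FROM orders a
INNER JOIN customers b ON a.customer_id = b.id

Result:
product  | customer
---------+---------
Keyboard | Yara    
Chair    | Grace   
Speaker  | Grace   


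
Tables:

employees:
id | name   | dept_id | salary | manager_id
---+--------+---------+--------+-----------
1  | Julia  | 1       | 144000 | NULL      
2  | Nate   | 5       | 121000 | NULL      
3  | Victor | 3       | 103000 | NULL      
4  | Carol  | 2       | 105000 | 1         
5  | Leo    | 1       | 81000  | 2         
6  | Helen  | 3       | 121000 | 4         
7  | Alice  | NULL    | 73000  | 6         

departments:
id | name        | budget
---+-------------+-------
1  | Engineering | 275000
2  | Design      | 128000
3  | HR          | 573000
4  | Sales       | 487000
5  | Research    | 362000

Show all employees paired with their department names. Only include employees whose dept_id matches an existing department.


INNER JOIN keeps only employees rows whose dept_id matches an id in departments. Walk through each employee:
  - employee 1 (Julia): dept_id=1 -> matches Engineering
  - employee 2 (Nate): dept_id=5 -> matches Research
  - employee 3 (Victor): dept_id=3 -> matches HR
  - employee 4 (Carol): dept_id=2 -> matches Design
  - employee 5 (Leo): dept_id=1 -> matches Engineering
  - employee 6 (Helen): dept_id=3 -> matches HR
  - employee 7 (Alice): dept_id=NULL, no match -> dropped
So 1 of 7 rows is dropped.

SQL:
SELECT a.name, b.name AS department
FROM employees a
INNER JOIN departments b ON a.dept_id = b.id

Result:
name   | department 
-------+------------
Julia  | Engineering
Nate   | Research   
Victor | HR         
Carol  | Design     
Leo    | Engineering
Helen  | HR         


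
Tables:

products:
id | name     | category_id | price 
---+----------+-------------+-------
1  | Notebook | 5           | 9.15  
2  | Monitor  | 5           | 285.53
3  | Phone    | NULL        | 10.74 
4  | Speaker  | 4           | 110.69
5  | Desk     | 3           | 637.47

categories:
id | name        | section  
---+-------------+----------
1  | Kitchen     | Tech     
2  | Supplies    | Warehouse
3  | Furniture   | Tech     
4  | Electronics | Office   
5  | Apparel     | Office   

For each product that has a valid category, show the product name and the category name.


INNER JOIN keeps only products rows whose category_id matches an id in categories. Walk through each product:
  - product 1 (Notebook): category_id=5 -> matches Apparel
  - product 2 (Monitor): category_id=5 -> matches Apparel
  - product 3 (Phone): category_id=NULL, no match -> dropped
  - product 4 (Speaker): category_id=4 -> matches Electronics
  - product 5 (Desk): category_id=3 -> matches Furniture
So 1 of 5 rows is dropped.

SQL:
SELECT a.name, b.name AS category
FROM products a
INNER JOIN categories b ON a.category_id = b.id

Result:
name     | category   
---------+------------
Notebook | Apparel    
Monitor  | Apparel    
Speaker  | Electronics
Desk     | Furniture  
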